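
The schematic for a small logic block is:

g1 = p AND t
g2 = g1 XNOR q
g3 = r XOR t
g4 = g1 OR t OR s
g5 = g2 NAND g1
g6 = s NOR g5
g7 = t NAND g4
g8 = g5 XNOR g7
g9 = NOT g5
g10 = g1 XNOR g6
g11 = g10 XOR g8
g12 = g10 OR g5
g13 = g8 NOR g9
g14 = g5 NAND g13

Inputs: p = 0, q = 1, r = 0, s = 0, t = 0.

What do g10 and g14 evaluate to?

g10 = 1, g14 = 1

g1 = p AND t = 0 AND 0 = 0
g2 = g1 XNOR q = 0 XNOR 1 = 0
g4 = g1 OR t OR s = 0 OR 0 OR 0 = 0
g5 = g2 NAND g1 = 0 NAND 0 = 1
g6 = s NOR g5 = 0 NOR 1 = 0
g7 = t NAND g4 = 0 NAND 0 = 1
g8 = g5 XNOR g7 = 1 XNOR 1 = 1
g9 = NOT g5 = NOT 1 = 0
g10 = g1 XNOR g6 = 0 XNOR 0 = 1
g13 = g8 NOR g9 = 1 NOR 0 = 0
g14 = g5 NAND g13 = 1 NAND 0 = 1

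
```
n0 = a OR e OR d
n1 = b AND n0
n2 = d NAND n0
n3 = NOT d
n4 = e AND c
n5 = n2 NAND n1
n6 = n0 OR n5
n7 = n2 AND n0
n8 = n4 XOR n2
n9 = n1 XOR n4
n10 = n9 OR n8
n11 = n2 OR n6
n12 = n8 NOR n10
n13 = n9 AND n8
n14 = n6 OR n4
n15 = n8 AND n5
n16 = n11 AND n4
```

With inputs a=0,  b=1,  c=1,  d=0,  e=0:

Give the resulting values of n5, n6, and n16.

n5 = 1; n6 = 1; n16 = 0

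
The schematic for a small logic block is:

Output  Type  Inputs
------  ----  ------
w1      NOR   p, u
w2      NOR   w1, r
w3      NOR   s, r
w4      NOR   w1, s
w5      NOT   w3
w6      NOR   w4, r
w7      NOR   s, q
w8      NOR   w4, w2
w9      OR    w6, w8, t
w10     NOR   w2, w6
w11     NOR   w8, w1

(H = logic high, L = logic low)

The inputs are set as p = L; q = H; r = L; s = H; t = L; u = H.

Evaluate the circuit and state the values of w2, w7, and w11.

w1 = p NOR u = L NOR H = L
w2 = w1 NOR r = L NOR L = H
w4 = w1 NOR s = L NOR H = L
w7 = s NOR q = H NOR H = L
w8 = w4 NOR w2 = L NOR H = L
w11 = w8 NOR w1 = L NOR L = H

w2 = H, w7 = L, w11 = H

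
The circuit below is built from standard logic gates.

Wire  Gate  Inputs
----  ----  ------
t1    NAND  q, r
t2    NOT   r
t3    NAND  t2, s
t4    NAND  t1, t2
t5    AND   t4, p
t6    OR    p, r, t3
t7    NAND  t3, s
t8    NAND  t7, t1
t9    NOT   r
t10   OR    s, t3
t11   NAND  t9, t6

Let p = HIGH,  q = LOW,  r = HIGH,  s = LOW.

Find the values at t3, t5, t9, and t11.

t3 = HIGH, t5 = HIGH, t9 = LOW, t11 = HIGH

t1 = q NAND r = LOW NAND HIGH = HIGH
t2 = NOT r = NOT HIGH = LOW
t3 = t2 NAND s = LOW NAND LOW = HIGH
t4 = t1 NAND t2 = HIGH NAND LOW = HIGH
t5 = t4 AND p = HIGH AND HIGH = HIGH
t6 = p OR r OR t3 = HIGH OR HIGH OR HIGH = HIGH
t9 = NOT r = NOT HIGH = LOW
t11 = t9 NAND t6 = LOW NAND HIGH = HIGH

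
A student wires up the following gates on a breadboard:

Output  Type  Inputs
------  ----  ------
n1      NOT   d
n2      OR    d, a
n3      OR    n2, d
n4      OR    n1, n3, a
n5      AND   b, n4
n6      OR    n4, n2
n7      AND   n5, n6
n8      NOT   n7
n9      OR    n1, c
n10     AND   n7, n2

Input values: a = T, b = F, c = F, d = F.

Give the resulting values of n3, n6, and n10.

n1 = NOT d = NOT F = T
n2 = d OR a = F OR T = T
n3 = n2 OR d = T OR F = T
n4 = n1 OR n3 OR a = T OR T OR T = T
n5 = b AND n4 = F AND T = F
n6 = n4 OR n2 = T OR T = T
n7 = n5 AND n6 = F AND T = F
n10 = n7 AND n2 = F AND T = F

n3 = T  n6 = T  n10 = F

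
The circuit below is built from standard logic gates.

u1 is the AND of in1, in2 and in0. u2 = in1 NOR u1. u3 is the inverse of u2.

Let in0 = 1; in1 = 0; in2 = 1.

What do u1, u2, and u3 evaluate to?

u1 = in1 AND in2 AND in0 = 0 AND 1 AND 1 = 0
u2 = in1 NOR u1 = 0 NOR 0 = 1
u3 = NOT u2 = NOT 1 = 0

u1 = 0; u2 = 1; u3 = 0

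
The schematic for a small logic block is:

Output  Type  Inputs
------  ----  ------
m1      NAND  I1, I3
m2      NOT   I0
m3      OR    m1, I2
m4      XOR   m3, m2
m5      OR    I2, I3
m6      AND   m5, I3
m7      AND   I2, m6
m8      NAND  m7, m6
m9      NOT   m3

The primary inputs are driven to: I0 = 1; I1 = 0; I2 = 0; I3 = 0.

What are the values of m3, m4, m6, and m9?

m3 = 1, m4 = 1, m6 = 0, m9 = 0

m1 = I1 NAND I3 = 0 NAND 0 = 1
m2 = NOT I0 = NOT 1 = 0
m3 = m1 OR I2 = 1 OR 0 = 1
m4 = m3 XOR m2 = 1 XOR 0 = 1
m5 = I2 OR I3 = 0 OR 0 = 0
m6 = m5 AND I3 = 0 AND 0 = 0
m9 = NOT m3 = NOT 1 = 0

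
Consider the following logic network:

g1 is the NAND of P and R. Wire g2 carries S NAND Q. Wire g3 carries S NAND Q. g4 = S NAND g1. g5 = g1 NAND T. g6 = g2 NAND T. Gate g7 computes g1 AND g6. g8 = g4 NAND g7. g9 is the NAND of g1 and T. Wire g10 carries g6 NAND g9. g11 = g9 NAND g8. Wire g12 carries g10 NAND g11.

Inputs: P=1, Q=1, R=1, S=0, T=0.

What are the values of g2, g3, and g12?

g1 = P NAND R = 1 NAND 1 = 0
g2 = S NAND Q = 0 NAND 1 = 1
g3 = S NAND Q = 0 NAND 1 = 1
g4 = S NAND g1 = 0 NAND 0 = 1
g6 = g2 NAND T = 1 NAND 0 = 1
g7 = g1 AND g6 = 0 AND 1 = 0
g8 = g4 NAND g7 = 1 NAND 0 = 1
g9 = g1 NAND T = 0 NAND 0 = 1
g10 = g6 NAND g9 = 1 NAND 1 = 0
g11 = g9 NAND g8 = 1 NAND 1 = 0
g12 = g10 NAND g11 = 0 NAND 0 = 1

g2 = 1  g3 = 1  g12 = 1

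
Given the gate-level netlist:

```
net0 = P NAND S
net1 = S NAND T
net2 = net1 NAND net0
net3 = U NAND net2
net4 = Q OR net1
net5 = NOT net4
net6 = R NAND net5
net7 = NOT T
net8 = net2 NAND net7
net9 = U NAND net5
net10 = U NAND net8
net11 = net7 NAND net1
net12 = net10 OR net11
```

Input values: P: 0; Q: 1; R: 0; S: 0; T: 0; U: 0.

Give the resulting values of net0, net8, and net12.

net0 = 1; net8 = 1; net12 = 1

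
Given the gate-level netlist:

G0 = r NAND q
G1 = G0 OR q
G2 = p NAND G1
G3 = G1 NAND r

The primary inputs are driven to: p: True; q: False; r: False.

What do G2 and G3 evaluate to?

G2 = False, G3 = True

G0 = r NAND q = False NAND False = True
G1 = G0 OR q = True OR False = True
G2 = p NAND G1 = True NAND True = False
G3 = G1 NAND r = True NAND False = True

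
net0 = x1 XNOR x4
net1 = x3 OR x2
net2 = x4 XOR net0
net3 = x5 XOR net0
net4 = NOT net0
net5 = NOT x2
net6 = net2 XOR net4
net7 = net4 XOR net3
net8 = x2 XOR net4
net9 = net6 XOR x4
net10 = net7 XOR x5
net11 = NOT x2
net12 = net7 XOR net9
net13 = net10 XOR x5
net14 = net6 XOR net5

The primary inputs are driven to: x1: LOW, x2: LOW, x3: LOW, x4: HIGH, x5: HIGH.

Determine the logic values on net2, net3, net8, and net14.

net0 = x1 XNOR x4 = LOW XNOR HIGH = LOW
net2 = x4 XOR net0 = HIGH XOR LOW = HIGH
net3 = x5 XOR net0 = HIGH XOR LOW = HIGH
net4 = NOT net0 = NOT LOW = HIGH
net5 = NOT x2 = NOT LOW = HIGH
net6 = net2 XOR net4 = HIGH XOR HIGH = LOW
net8 = x2 XOR net4 = LOW XOR HIGH = HIGH
net14 = net6 XOR net5 = LOW XOR HIGH = HIGH

net2 = HIGH  net3 = HIGH  net8 = HIGH  net14 = HIGH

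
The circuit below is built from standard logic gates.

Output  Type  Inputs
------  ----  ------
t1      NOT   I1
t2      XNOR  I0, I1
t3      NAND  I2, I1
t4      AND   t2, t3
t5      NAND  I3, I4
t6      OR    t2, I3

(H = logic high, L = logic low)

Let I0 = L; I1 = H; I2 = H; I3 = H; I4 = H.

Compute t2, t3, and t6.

t2 = L, t3 = L, t6 = H

t2 = I0 XNOR I1 = L XNOR H = L
t3 = I2 NAND I1 = H NAND H = L
t6 = t2 OR I3 = L OR H = H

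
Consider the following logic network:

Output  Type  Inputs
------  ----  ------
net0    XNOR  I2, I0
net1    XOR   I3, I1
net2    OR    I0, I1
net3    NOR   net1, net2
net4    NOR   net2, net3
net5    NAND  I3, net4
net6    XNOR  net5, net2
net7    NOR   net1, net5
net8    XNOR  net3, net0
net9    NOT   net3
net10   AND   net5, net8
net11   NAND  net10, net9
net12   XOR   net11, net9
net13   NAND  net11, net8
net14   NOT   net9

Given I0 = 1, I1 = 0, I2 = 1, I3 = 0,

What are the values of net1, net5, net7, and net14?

net1 = 0; net5 = 1; net7 = 0; net14 = 0

net1 = I3 XOR I1 = 0 XOR 0 = 0
net2 = I0 OR I1 = 1 OR 0 = 1
net3 = net1 NOR net2 = 0 NOR 1 = 0
net4 = net2 NOR net3 = 1 NOR 0 = 0
net5 = I3 NAND net4 = 0 NAND 0 = 1
net7 = net1 NOR net5 = 0 NOR 1 = 0
net9 = NOT net3 = NOT 0 = 1
net14 = NOT net9 = NOT 1 = 0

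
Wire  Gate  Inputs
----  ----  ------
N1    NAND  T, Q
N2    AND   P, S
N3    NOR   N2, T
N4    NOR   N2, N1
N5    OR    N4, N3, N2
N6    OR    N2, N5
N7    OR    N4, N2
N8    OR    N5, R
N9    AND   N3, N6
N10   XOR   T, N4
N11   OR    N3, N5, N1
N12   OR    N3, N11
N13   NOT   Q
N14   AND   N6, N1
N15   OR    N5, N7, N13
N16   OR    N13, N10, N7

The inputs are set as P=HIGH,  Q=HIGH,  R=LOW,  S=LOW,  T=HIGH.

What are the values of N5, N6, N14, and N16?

N5 = HIGH, N6 = HIGH, N14 = LOW, N16 = HIGH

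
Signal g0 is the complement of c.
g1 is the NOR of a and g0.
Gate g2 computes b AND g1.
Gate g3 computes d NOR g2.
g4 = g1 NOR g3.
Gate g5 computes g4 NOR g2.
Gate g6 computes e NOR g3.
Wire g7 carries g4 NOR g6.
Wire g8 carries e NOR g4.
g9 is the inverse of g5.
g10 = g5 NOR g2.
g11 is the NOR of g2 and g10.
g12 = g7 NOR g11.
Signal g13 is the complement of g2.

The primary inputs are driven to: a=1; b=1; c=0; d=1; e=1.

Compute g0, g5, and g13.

g0 = 1, g5 = 0, g13 = 1

g0 = NOT c = NOT 0 = 1
g1 = a NOR g0 = 1 NOR 1 = 0
g2 = b AND g1 = 1 AND 0 = 0
g3 = d NOR g2 = 1 NOR 0 = 0
g4 = g1 NOR g3 = 0 NOR 0 = 1
g5 = g4 NOR g2 = 1 NOR 0 = 0
g13 = NOT g2 = NOT 0 = 1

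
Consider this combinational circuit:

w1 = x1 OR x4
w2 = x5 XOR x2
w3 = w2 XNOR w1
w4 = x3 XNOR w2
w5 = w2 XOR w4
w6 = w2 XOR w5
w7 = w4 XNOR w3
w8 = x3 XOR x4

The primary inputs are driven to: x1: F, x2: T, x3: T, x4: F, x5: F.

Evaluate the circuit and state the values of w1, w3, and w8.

w1 = F; w3 = F; w8 = T

w1 = x1 OR x4 = F OR F = F
w2 = x5 XOR x2 = F XOR T = T
w3 = w2 XNOR w1 = T XNOR F = F
w8 = x3 XOR x4 = T XOR F = T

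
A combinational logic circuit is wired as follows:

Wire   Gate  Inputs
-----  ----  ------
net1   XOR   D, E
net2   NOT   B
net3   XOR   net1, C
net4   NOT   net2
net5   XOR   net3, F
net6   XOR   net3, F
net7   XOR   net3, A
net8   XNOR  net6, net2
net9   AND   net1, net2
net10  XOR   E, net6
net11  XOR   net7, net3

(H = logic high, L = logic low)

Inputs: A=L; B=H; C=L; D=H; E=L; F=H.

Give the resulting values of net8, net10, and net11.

net1 = D XOR E = H XOR L = H
net2 = NOT B = NOT H = L
net3 = net1 XOR C = H XOR L = H
net6 = net3 XOR F = H XOR H = L
net7 = net3 XOR A = H XOR L = H
net8 = net6 XNOR net2 = L XNOR L = H
net10 = E XOR net6 = L XOR L = L
net11 = net7 XOR net3 = H XOR H = L

net8 = H, net10 = L, net11 = L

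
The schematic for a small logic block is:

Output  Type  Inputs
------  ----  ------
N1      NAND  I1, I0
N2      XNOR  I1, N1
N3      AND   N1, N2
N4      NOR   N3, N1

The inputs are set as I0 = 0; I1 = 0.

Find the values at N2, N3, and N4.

N1 = I1 NAND I0 = 0 NAND 0 = 1
N2 = I1 XNOR N1 = 0 XNOR 1 = 0
N3 = N1 AND N2 = 1 AND 0 = 0
N4 = N3 NOR N1 = 0 NOR 1 = 0

N2 = 0, N3 = 0, N4 = 0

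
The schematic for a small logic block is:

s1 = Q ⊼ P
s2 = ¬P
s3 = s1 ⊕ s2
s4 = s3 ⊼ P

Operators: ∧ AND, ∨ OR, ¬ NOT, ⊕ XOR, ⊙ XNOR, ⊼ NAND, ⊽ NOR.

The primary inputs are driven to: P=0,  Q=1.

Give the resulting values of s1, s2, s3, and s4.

s1 = 1, s2 = 1, s3 = 0, s4 = 1

s1 = Q NAND P = 1 NAND 0 = 1
s2 = NOT P = NOT 0 = 1
s3 = s1 XOR s2 = 1 XOR 1 = 0
s4 = s3 NAND P = 0 NAND 0 = 1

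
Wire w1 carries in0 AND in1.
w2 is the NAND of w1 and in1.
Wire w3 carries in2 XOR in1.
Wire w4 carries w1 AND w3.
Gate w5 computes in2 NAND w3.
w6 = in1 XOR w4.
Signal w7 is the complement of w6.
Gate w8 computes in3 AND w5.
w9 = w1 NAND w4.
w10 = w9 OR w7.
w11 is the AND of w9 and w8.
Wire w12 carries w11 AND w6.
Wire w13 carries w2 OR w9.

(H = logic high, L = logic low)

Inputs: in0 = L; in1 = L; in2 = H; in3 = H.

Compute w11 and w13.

w11 = L  w13 = H

w1 = in0 AND in1 = L AND L = L
w2 = w1 NAND in1 = L NAND L = H
w3 = in2 XOR in1 = H XOR L = H
w4 = w1 AND w3 = L AND H = L
w5 = in2 NAND w3 = H NAND H = L
w8 = in3 AND w5 = H AND L = L
w9 = w1 NAND w4 = L NAND L = H
w11 = w9 AND w8 = H AND L = L
w13 = w2 OR w9 = H OR H = H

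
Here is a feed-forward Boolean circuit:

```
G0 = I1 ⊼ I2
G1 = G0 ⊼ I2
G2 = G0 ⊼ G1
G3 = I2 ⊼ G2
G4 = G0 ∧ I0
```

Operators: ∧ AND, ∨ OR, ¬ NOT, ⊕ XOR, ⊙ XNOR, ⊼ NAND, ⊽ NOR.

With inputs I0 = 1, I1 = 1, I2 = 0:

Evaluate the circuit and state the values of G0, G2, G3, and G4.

G0 = 1; G2 = 0; G3 = 1; G4 = 1

G0 = I1 NAND I2 = 1 NAND 0 = 1
G1 = G0 NAND I2 = 1 NAND 0 = 1
G2 = G0 NAND G1 = 1 NAND 1 = 0
G3 = I2 NAND G2 = 0 NAND 0 = 1
G4 = G0 AND I0 = 1 AND 1 = 1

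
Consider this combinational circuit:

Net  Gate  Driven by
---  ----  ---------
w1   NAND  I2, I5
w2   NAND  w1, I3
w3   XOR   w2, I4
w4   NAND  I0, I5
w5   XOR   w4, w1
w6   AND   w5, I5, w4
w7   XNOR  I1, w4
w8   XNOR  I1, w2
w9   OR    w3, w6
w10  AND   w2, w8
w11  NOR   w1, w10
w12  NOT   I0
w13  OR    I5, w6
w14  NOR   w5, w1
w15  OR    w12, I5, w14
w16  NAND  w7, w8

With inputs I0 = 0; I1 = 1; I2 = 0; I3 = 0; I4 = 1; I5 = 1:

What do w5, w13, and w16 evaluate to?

w5 = 0; w13 = 1; w16 = 0

w1 = I2 NAND I5 = 0 NAND 1 = 1
w2 = w1 NAND I3 = 1 NAND 0 = 1
w4 = I0 NAND I5 = 0 NAND 1 = 1
w5 = w4 XOR w1 = 1 XOR 1 = 0
w6 = w5 AND I5 AND w4 = 0 AND 1 AND 1 = 0
w7 = I1 XNOR w4 = 1 XNOR 1 = 1
w8 = I1 XNOR w2 = 1 XNOR 1 = 1
w13 = I5 OR w6 = 1 OR 0 = 1
w16 = w7 NAND w8 = 1 NAND 1 = 0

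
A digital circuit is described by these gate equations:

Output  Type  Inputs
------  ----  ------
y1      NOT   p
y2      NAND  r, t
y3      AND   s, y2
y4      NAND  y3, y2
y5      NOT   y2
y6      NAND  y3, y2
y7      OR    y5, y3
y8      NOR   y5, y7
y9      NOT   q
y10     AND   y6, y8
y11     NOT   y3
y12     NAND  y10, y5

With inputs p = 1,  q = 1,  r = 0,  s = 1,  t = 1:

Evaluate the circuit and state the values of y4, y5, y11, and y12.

y4 = 0, y5 = 0, y11 = 0, y12 = 1

y2 = r NAND t = 0 NAND 1 = 1
y3 = s AND y2 = 1 AND 1 = 1
y4 = y3 NAND y2 = 1 NAND 1 = 0
y5 = NOT y2 = NOT 1 = 0
y6 = y3 NAND y2 = 1 NAND 1 = 0
y7 = y5 OR y3 = 0 OR 1 = 1
y8 = y5 NOR y7 = 0 NOR 1 = 0
y10 = y6 AND y8 = 0 AND 0 = 0
y11 = NOT y3 = NOT 1 = 0
y12 = y10 NAND y5 = 0 NAND 0 = 1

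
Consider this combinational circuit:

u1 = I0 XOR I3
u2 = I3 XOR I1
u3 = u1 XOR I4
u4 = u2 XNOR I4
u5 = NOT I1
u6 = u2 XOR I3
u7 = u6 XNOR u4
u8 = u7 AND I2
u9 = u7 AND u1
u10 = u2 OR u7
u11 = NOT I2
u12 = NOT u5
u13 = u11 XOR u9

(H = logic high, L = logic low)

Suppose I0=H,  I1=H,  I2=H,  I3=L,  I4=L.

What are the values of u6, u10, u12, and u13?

u1 = I0 XOR I3 = H XOR L = H
u2 = I3 XOR I1 = L XOR H = H
u4 = u2 XNOR I4 = H XNOR L = L
u5 = NOT I1 = NOT H = L
u6 = u2 XOR I3 = H XOR L = H
u7 = u6 XNOR u4 = H XNOR L = L
u9 = u7 AND u1 = L AND H = L
u10 = u2 OR u7 = H OR L = H
u11 = NOT I2 = NOT H = L
u12 = NOT u5 = NOT L = H
u13 = u11 XOR u9 = L XOR L = L

u6 = H, u10 = H, u12 = H, u13 = L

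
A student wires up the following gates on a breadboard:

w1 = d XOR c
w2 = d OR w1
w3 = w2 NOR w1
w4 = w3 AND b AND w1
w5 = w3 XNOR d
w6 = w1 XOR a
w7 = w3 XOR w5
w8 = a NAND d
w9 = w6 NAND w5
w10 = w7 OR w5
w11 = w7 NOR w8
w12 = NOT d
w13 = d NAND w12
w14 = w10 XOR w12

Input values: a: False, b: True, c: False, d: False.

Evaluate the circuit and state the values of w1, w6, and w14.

w1 = d XOR c = False XOR False = False
w2 = d OR w1 = False OR False = False
w3 = w2 NOR w1 = False NOR False = True
w5 = w3 XNOR d = True XNOR False = False
w6 = w1 XOR a = False XOR False = False
w7 = w3 XOR w5 = True XOR False = True
w10 = w7 OR w5 = True OR False = True
w12 = NOT d = NOT False = True
w14 = w10 XOR w12 = True XOR True = False

w1 = False, w6 = False, w14 = False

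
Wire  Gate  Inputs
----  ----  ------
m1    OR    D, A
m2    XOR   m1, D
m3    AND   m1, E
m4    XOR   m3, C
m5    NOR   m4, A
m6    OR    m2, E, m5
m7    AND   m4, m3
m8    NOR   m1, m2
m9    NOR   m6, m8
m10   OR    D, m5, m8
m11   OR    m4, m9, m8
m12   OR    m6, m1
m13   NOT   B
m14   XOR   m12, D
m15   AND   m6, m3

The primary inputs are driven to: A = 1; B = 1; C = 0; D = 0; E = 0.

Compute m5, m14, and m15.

m5 = 0, m14 = 1, m15 = 0

m1 = D OR A = 0 OR 1 = 1
m2 = m1 XOR D = 1 XOR 0 = 1
m3 = m1 AND E = 1 AND 0 = 0
m4 = m3 XOR C = 0 XOR 0 = 0
m5 = m4 NOR A = 0 NOR 1 = 0
m6 = m2 OR E OR m5 = 1 OR 0 OR 0 = 1
m12 = m6 OR m1 = 1 OR 1 = 1
m14 = m12 XOR D = 1 XOR 0 = 1
m15 = m6 AND m3 = 1 AND 0 = 0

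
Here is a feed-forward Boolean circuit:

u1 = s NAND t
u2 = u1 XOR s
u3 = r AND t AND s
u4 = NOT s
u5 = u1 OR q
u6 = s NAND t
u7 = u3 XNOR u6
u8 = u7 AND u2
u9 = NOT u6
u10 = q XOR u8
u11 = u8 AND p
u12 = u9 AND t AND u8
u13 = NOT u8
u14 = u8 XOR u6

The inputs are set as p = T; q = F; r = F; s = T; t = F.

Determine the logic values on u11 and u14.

u11 = F; u14 = T

u1 = s NAND t = T NAND F = T
u2 = u1 XOR s = T XOR T = F
u3 = r AND t AND s = F AND F AND T = F
u6 = s NAND t = T NAND F = T
u7 = u3 XNOR u6 = F XNOR T = F
u8 = u7 AND u2 = F AND F = F
u11 = u8 AND p = F AND T = F
u14 = u8 XOR u6 = F XOR T = T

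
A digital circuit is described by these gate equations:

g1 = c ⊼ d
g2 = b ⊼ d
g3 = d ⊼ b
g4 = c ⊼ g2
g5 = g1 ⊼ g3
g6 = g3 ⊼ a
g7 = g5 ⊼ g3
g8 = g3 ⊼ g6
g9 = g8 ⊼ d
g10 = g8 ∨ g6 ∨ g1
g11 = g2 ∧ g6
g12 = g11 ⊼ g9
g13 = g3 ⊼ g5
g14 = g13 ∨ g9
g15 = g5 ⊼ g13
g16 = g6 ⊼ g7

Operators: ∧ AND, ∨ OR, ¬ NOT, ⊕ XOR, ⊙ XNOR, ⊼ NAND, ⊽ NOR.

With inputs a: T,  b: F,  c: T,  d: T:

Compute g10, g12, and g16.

g10 = T  g12 = T  g16 = T

g1 = c NAND d = T NAND T = F
g2 = b NAND d = F NAND T = T
g3 = d NAND b = T NAND F = T
g5 = g1 NAND g3 = F NAND T = T
g6 = g3 NAND a = T NAND T = F
g7 = g5 NAND g3 = T NAND T = F
g8 = g3 NAND g6 = T NAND F = T
g9 = g8 NAND d = T NAND T = F
g10 = g8 OR g6 OR g1 = T OR F OR F = T
g11 = g2 AND g6 = T AND F = F
g12 = g11 NAND g9 = F NAND F = T
g16 = g6 NAND g7 = F NAND F = T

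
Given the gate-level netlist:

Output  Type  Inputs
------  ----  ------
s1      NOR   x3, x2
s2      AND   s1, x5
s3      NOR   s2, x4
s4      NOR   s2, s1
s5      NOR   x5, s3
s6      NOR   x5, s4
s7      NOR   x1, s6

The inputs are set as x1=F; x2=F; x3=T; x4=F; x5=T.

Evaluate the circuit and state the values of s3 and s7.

s3 = T  s7 = T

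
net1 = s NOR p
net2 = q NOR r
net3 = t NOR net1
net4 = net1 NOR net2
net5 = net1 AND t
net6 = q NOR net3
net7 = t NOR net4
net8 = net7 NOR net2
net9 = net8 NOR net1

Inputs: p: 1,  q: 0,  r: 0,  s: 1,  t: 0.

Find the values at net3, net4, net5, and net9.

net1 = s NOR p = 1 NOR 1 = 0
net2 = q NOR r = 0 NOR 0 = 1
net3 = t NOR net1 = 0 NOR 0 = 1
net4 = net1 NOR net2 = 0 NOR 1 = 0
net5 = net1 AND t = 0 AND 0 = 0
net7 = t NOR net4 = 0 NOR 0 = 1
net8 = net7 NOR net2 = 1 NOR 1 = 0
net9 = net8 NOR net1 = 0 NOR 0 = 1

net3 = 1, net4 = 0, net5 = 0, net9 = 1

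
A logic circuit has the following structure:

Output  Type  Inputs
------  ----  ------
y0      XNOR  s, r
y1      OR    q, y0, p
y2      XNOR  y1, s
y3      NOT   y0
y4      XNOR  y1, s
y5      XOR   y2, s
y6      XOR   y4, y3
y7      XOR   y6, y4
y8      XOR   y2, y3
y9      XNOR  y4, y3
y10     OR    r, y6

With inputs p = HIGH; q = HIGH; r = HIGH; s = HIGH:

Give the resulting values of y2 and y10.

y2 = HIGH  y10 = HIGH

y0 = s XNOR r = HIGH XNOR HIGH = HIGH
y1 = q OR y0 OR p = HIGH OR HIGH OR HIGH = HIGH
y2 = y1 XNOR s = HIGH XNOR HIGH = HIGH
y3 = NOT y0 = NOT HIGH = LOW
y4 = y1 XNOR s = HIGH XNOR HIGH = HIGH
y6 = y4 XOR y3 = HIGH XOR LOW = HIGH
y10 = r OR y6 = HIGH OR HIGH = HIGH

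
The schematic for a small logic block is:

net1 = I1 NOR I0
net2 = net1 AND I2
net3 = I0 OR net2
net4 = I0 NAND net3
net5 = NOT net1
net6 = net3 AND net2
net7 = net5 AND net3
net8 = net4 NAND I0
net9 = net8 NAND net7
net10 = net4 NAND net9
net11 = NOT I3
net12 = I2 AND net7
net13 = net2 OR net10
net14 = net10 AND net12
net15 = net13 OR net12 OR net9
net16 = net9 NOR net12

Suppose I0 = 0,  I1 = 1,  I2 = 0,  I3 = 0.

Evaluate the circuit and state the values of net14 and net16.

net14 = 0, net16 = 0

net1 = I1 NOR I0 = 1 NOR 0 = 0
net2 = net1 AND I2 = 0 AND 0 = 0
net3 = I0 OR net2 = 0 OR 0 = 0
net4 = I0 NAND net3 = 0 NAND 0 = 1
net5 = NOT net1 = NOT 0 = 1
net7 = net5 AND net3 = 1 AND 0 = 0
net8 = net4 NAND I0 = 1 NAND 0 = 1
net9 = net8 NAND net7 = 1 NAND 0 = 1
net10 = net4 NAND net9 = 1 NAND 1 = 0
net12 = I2 AND net7 = 0 AND 0 = 0
net14 = net10 AND net12 = 0 AND 0 = 0
net16 = net9 NOR net12 = 1 NOR 0 = 0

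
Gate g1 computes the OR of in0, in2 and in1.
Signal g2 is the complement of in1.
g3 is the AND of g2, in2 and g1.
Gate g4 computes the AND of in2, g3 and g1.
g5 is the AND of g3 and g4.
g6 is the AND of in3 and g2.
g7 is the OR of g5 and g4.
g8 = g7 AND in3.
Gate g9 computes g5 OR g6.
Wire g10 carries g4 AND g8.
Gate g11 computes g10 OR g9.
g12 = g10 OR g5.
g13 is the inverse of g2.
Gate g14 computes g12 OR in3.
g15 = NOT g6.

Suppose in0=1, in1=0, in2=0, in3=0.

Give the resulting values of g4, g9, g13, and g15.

g4 = 0, g9 = 0, g13 = 0, g15 = 1

g1 = in0 OR in2 OR in1 = 1 OR 0 OR 0 = 1
g2 = NOT in1 = NOT 0 = 1
g3 = g2 AND in2 AND g1 = 1 AND 0 AND 1 = 0
g4 = in2 AND g3 AND g1 = 0 AND 0 AND 1 = 0
g5 = g3 AND g4 = 0 AND 0 = 0
g6 = in3 AND g2 = 0 AND 1 = 0
g9 = g5 OR g6 = 0 OR 0 = 0
g13 = NOT g2 = NOT 1 = 0
g15 = NOT g6 = NOT 0 = 1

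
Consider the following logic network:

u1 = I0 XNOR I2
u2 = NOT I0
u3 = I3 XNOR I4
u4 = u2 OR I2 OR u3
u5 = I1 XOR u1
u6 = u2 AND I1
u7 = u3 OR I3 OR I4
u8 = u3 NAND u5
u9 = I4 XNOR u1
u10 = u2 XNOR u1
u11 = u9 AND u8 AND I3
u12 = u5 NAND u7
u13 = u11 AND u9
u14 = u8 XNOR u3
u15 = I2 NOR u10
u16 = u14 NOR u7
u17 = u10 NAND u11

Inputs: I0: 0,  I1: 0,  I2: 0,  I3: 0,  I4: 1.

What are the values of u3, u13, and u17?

u3 = 0  u13 = 0  u17 = 1

u1 = I0 XNOR I2 = 0 XNOR 0 = 1
u2 = NOT I0 = NOT 0 = 1
u3 = I3 XNOR I4 = 0 XNOR 1 = 0
u5 = I1 XOR u1 = 0 XOR 1 = 1
u8 = u3 NAND u5 = 0 NAND 1 = 1
u9 = I4 XNOR u1 = 1 XNOR 1 = 1
u10 = u2 XNOR u1 = 1 XNOR 1 = 1
u11 = u9 AND u8 AND I3 = 1 AND 1 AND 0 = 0
u13 = u11 AND u9 = 0 AND 1 = 0
u17 = u10 NAND u11 = 1 NAND 0 = 1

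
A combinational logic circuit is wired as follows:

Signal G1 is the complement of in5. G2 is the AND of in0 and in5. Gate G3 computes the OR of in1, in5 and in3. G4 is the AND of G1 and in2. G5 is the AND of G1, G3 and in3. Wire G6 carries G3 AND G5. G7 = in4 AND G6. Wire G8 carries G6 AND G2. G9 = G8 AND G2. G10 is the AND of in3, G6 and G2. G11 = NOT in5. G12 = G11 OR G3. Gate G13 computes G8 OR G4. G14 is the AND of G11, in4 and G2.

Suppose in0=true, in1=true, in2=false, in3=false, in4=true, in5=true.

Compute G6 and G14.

G6 = false, G14 = false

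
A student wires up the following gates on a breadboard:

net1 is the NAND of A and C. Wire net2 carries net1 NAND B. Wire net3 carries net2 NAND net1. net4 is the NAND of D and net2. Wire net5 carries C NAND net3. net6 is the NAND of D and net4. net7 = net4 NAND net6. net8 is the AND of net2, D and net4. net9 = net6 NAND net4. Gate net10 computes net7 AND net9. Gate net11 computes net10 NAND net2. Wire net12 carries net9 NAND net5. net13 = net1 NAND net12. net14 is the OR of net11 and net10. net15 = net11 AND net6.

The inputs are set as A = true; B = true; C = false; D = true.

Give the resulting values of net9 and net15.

net9 = true, net15 = false

net1 = A NAND C = true NAND false = true
net2 = net1 NAND B = true NAND true = false
net4 = D NAND net2 = true NAND false = true
net6 = D NAND net4 = true NAND true = false
net7 = net4 NAND net6 = true NAND false = true
net9 = net6 NAND net4 = false NAND true = true
net10 = net7 AND net9 = true AND true = true
net11 = net10 NAND net2 = true NAND false = true
net15 = net11 AND net6 = true AND false = false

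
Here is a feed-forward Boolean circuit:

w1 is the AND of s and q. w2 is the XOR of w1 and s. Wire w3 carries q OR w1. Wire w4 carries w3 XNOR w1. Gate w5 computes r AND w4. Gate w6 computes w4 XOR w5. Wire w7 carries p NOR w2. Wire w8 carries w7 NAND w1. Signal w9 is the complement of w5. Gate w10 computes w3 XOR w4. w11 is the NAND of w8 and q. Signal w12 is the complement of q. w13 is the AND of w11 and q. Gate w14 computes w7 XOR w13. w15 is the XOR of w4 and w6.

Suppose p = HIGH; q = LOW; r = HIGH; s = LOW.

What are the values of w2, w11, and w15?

w1 = s AND q = LOW AND LOW = LOW
w2 = w1 XOR s = LOW XOR LOW = LOW
w3 = q OR w1 = LOW OR LOW = LOW
w4 = w3 XNOR w1 = LOW XNOR LOW = HIGH
w5 = r AND w4 = HIGH AND HIGH = HIGH
w6 = w4 XOR w5 = HIGH XOR HIGH = LOW
w7 = p NOR w2 = HIGH NOR LOW = LOW
w8 = w7 NAND w1 = LOW NAND LOW = HIGH
w11 = w8 NAND q = HIGH NAND LOW = HIGH
w15 = w4 XOR w6 = HIGH XOR LOW = HIGH

w2 = LOW, w11 = HIGH, w15 = HIGH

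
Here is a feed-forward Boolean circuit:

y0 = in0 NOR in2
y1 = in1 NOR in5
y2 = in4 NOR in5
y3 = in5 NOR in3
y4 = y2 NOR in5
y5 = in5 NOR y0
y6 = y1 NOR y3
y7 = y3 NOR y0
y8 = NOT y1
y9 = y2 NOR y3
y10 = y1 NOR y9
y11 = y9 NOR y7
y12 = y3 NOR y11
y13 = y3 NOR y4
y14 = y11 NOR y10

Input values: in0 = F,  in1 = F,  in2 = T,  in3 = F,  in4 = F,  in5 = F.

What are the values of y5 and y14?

y5 = T, y14 = F

y0 = in0 NOR in2 = F NOR T = F
y1 = in1 NOR in5 = F NOR F = T
y2 = in4 NOR in5 = F NOR F = T
y3 = in5 NOR in3 = F NOR F = T
y5 = in5 NOR y0 = F NOR F = T
y7 = y3 NOR y0 = T NOR F = F
y9 = y2 NOR y3 = T NOR T = F
y10 = y1 NOR y9 = T NOR F = F
y11 = y9 NOR y7 = F NOR F = T
y14 = y11 NOR y10 = T NOR F = F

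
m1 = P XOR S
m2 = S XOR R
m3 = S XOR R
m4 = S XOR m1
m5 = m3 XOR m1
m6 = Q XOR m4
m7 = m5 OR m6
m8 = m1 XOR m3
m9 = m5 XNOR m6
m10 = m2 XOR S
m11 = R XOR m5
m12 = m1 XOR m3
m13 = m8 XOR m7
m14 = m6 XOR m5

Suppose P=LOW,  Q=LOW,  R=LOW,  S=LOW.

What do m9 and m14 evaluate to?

m1 = P XOR S = LOW XOR LOW = LOW
m3 = S XOR R = LOW XOR LOW = LOW
m4 = S XOR m1 = LOW XOR LOW = LOW
m5 = m3 XOR m1 = LOW XOR LOW = LOW
m6 = Q XOR m4 = LOW XOR LOW = LOW
m9 = m5 XNOR m6 = LOW XNOR LOW = HIGH
m14 = m6 XOR m5 = LOW XOR LOW = LOW

m9 = HIGH  m14 = LOW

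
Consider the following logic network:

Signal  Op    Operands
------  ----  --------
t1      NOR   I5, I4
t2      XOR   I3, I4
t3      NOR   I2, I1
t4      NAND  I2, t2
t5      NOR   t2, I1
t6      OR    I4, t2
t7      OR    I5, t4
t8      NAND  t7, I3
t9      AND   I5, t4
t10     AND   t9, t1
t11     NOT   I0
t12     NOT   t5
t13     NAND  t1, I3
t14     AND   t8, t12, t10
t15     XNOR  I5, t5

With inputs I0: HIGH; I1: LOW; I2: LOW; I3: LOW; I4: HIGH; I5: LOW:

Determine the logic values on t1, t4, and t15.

t1 = LOW, t4 = HIGH, t15 = HIGH

t1 = I5 NOR I4 = LOW NOR HIGH = LOW
t2 = I3 XOR I4 = LOW XOR HIGH = HIGH
t4 = I2 NAND t2 = LOW NAND HIGH = HIGH
t5 = t2 NOR I1 = HIGH NOR LOW = LOW
t15 = I5 XNOR t5 = LOW XNOR LOW = HIGH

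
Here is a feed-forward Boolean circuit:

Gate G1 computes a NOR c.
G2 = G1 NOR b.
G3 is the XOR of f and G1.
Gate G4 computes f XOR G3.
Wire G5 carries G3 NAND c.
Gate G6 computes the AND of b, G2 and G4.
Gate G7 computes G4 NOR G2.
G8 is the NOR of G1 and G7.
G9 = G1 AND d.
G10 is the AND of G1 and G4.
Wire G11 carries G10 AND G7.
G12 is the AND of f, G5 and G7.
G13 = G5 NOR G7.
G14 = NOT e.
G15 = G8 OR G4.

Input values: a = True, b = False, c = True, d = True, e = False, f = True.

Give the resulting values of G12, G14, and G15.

G12 = False  G14 = True  G15 = True

G1 = a NOR c = True NOR True = False
G2 = G1 NOR b = False NOR False = True
G3 = f XOR G1 = True XOR False = True
G4 = f XOR G3 = True XOR True = False
G5 = G3 NAND c = True NAND True = False
G7 = G4 NOR G2 = False NOR True = False
G8 = G1 NOR G7 = False NOR False = True
G12 = f AND G5 AND G7 = True AND False AND False = False
G14 = NOT e = NOT False = True
G15 = G8 OR G4 = True OR False = True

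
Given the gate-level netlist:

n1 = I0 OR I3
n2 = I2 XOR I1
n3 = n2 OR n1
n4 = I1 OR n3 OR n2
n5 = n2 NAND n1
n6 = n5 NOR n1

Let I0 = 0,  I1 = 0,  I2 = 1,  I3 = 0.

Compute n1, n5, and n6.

n1 = 0, n5 = 1, n6 = 0

n1 = I0 OR I3 = 0 OR 0 = 0
n2 = I2 XOR I1 = 1 XOR 0 = 1
n5 = n2 NAND n1 = 1 NAND 0 = 1
n6 = n5 NOR n1 = 1 NOR 0 = 0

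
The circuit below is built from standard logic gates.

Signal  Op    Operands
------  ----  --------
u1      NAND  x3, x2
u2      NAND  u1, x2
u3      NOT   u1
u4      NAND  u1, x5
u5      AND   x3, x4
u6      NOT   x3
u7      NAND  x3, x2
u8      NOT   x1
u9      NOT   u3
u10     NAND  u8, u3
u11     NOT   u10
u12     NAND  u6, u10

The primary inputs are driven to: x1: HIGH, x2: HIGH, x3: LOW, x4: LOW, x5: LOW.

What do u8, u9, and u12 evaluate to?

u8 = LOW; u9 = HIGH; u12 = LOW

u1 = x3 NAND x2 = LOW NAND HIGH = HIGH
u3 = NOT u1 = NOT HIGH = LOW
u6 = NOT x3 = NOT LOW = HIGH
u8 = NOT x1 = NOT HIGH = LOW
u9 = NOT u3 = NOT LOW = HIGH
u10 = u8 NAND u3 = LOW NAND LOW = HIGH
u12 = u6 NAND u10 = HIGH NAND HIGH = LOW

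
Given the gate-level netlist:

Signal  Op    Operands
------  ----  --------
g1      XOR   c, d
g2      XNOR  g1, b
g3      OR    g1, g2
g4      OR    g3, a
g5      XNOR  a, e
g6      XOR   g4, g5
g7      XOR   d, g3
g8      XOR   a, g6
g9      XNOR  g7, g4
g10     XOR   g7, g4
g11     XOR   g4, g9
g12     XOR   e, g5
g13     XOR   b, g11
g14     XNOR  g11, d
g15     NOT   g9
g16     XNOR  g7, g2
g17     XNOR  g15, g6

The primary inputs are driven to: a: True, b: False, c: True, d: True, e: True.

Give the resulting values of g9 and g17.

g1 = c XOR d = True XOR True = False
g2 = g1 XNOR b = False XNOR False = True
g3 = g1 OR g2 = False OR True = True
g4 = g3 OR a = True OR True = True
g5 = a XNOR e = True XNOR True = True
g6 = g4 XOR g5 = True XOR True = False
g7 = d XOR g3 = True XOR True = False
g9 = g7 XNOR g4 = False XNOR True = False
g15 = NOT g9 = NOT False = True
g17 = g15 XNOR g6 = True XNOR False = False

g9 = False; g17 = False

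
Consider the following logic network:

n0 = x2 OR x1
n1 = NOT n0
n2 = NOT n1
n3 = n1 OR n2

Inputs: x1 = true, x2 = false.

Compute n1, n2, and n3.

n0 = x2 OR x1 = false OR true = true
n1 = NOT n0 = NOT true = false
n2 = NOT n1 = NOT false = true
n3 = n1 OR n2 = false OR true = true

n1 = false; n2 = true; n3 = true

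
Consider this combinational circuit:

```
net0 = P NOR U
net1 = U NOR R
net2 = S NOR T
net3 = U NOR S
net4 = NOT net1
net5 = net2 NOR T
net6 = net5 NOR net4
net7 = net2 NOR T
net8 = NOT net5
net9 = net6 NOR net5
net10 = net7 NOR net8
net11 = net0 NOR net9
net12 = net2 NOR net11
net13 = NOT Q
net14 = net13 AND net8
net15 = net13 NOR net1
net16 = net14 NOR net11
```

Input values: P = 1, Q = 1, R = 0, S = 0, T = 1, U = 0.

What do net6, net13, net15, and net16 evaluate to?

net6 = 1, net13 = 0, net15 = 0, net16 = 0

net0 = P NOR U = 1 NOR 0 = 0
net1 = U NOR R = 0 NOR 0 = 1
net2 = S NOR T = 0 NOR 1 = 0
net4 = NOT net1 = NOT 1 = 0
net5 = net2 NOR T = 0 NOR 1 = 0
net6 = net5 NOR net4 = 0 NOR 0 = 1
net8 = NOT net5 = NOT 0 = 1
net9 = net6 NOR net5 = 1 NOR 0 = 0
net11 = net0 NOR net9 = 0 NOR 0 = 1
net13 = NOT Q = NOT 1 = 0
net14 = net13 AND net8 = 0 AND 1 = 0
net15 = net13 NOR net1 = 0 NOR 1 = 0
net16 = net14 NOR net11 = 0 NOR 1 = 0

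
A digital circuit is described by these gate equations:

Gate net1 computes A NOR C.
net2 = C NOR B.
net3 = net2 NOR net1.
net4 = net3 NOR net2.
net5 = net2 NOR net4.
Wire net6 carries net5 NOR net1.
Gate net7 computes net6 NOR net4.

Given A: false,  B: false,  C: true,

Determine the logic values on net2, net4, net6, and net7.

net2 = false, net4 = false, net6 = false, net7 = true

net1 = A NOR C = false NOR true = false
net2 = C NOR B = true NOR false = false
net3 = net2 NOR net1 = false NOR false = true
net4 = net3 NOR net2 = true NOR false = false
net5 = net2 NOR net4 = false NOR false = true
net6 = net5 NOR net1 = true NOR false = false
net7 = net6 NOR net4 = false NOR false = true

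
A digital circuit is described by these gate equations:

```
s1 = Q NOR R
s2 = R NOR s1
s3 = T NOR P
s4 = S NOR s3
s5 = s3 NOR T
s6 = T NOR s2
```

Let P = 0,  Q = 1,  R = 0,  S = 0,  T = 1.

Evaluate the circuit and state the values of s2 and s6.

s1 = Q NOR R = 1 NOR 0 = 0
s2 = R NOR s1 = 0 NOR 0 = 1
s6 = T NOR s2 = 1 NOR 1 = 0

s2 = 1, s6 = 0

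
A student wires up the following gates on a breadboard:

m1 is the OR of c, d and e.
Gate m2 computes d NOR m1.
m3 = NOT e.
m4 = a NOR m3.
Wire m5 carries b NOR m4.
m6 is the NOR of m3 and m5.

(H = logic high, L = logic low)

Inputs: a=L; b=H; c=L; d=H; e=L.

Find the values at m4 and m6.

m4 = L; m6 = L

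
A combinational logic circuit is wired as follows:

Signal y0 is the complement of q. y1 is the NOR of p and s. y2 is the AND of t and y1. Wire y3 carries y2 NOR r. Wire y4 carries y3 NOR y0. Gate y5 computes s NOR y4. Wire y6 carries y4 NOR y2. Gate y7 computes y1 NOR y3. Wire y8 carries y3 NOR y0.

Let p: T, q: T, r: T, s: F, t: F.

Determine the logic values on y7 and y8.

y7 = T, y8 = T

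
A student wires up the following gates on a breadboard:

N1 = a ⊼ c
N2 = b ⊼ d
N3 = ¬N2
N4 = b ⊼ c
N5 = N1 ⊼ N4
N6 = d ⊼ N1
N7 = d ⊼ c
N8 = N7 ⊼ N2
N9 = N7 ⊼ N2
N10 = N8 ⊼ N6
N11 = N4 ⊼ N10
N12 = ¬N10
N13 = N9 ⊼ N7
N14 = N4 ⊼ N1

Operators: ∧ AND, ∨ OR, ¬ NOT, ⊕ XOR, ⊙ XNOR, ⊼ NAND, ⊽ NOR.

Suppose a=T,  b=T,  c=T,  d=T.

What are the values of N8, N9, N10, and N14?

N8 = T  N9 = T  N10 = F  N14 = T

N1 = a NAND c = T NAND T = F
N2 = b NAND d = T NAND T = F
N4 = b NAND c = T NAND T = F
N6 = d NAND N1 = T NAND F = T
N7 = d NAND c = T NAND T = F
N8 = N7 NAND N2 = F NAND F = T
N9 = N7 NAND N2 = F NAND F = T
N10 = N8 NAND N6 = T NAND T = F
N14 = N4 NAND N1 = F NAND F = T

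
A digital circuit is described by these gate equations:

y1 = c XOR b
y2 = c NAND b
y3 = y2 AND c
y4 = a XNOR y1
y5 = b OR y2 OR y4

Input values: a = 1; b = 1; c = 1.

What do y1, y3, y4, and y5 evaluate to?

y1 = 0, y3 = 0, y4 = 0, y5 = 1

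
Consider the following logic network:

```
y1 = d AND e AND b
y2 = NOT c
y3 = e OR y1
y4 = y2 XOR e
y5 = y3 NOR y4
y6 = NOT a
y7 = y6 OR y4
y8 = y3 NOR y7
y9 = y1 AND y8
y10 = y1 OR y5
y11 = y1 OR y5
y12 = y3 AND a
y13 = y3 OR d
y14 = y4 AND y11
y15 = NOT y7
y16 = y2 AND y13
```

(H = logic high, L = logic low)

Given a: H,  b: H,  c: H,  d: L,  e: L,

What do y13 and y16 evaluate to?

y13 = L  y16 = L

y1 = d AND e AND b = L AND L AND H = L
y2 = NOT c = NOT H = L
y3 = e OR y1 = L OR L = L
y13 = y3 OR d = L OR L = L
y16 = y2 AND y13 = L AND L = L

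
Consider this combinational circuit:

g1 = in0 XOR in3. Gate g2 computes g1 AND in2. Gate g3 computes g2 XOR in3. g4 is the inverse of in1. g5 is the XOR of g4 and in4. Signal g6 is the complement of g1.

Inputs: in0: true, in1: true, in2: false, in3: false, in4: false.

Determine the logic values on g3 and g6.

g3 = false, g6 = false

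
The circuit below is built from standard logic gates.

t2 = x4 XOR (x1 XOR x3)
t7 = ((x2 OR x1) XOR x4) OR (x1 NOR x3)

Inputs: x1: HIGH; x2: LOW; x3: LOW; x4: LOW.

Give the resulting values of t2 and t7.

t2 = HIGH  t7 = HIGH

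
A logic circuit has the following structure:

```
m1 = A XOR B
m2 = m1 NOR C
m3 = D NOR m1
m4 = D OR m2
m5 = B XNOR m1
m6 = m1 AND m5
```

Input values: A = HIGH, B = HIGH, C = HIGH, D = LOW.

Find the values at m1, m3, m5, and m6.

m1 = LOW  m3 = HIGH  m5 = LOW  m6 = LOW

m1 = A XOR B = HIGH XOR HIGH = LOW
m3 = D NOR m1 = LOW NOR LOW = HIGH
m5 = B XNOR m1 = HIGH XNOR LOW = LOW
m6 = m1 AND m5 = LOW AND LOW = LOW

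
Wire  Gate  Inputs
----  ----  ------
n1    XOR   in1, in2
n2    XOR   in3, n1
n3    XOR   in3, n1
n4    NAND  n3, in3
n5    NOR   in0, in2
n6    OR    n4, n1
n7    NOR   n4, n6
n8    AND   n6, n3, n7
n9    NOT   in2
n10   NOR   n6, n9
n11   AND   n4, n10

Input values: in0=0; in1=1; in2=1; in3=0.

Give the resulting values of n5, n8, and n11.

n5 = 0; n8 = 0; n11 = 0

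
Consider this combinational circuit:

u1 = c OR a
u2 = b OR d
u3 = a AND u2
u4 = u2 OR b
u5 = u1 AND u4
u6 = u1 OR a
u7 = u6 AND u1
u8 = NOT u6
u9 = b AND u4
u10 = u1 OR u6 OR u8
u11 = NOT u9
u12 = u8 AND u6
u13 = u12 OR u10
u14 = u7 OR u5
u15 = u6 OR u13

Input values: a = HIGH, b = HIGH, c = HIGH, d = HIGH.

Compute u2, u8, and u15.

u1 = c OR a = HIGH OR HIGH = HIGH
u2 = b OR d = HIGH OR HIGH = HIGH
u6 = u1 OR a = HIGH OR HIGH = HIGH
u8 = NOT u6 = NOT HIGH = LOW
u10 = u1 OR u6 OR u8 = HIGH OR HIGH OR LOW = HIGH
u12 = u8 AND u6 = LOW AND HIGH = LOW
u13 = u12 OR u10 = LOW OR HIGH = HIGH
u15 = u6 OR u13 = HIGH OR HIGH = HIGH

u2 = HIGH  u8 = LOW  u15 = HIGH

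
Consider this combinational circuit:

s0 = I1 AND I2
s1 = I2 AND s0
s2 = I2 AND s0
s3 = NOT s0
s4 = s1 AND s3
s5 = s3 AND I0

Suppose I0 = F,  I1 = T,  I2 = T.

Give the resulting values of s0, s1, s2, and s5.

s0 = I1 AND I2 = T AND T = T
s1 = I2 AND s0 = T AND T = T
s2 = I2 AND s0 = T AND T = T
s3 = NOT s0 = NOT T = F
s5 = s3 AND I0 = F AND F = F

s0 = T  s1 = T  s2 = T  s5 = F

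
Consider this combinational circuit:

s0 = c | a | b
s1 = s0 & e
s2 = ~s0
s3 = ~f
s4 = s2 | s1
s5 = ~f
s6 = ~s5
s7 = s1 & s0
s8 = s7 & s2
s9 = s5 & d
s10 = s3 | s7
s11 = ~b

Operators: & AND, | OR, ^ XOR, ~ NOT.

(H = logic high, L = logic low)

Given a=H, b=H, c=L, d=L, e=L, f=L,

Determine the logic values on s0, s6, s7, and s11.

s0 = H; s6 = L; s7 = L; s11 = L

s0 = c OR a OR b = L OR H OR H = H
s1 = s0 AND e = H AND L = L
s5 = NOT f = NOT L = H
s6 = NOT s5 = NOT H = L
s7 = s1 AND s0 = L AND H = L
s11 = NOT b = NOT H = L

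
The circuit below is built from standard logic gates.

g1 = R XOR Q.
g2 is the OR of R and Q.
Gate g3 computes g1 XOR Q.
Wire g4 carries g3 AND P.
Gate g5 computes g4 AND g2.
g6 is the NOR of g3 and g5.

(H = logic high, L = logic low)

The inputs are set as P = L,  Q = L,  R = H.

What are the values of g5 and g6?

g5 = L, g6 = L

g1 = R XOR Q = H XOR L = H
g2 = R OR Q = H OR L = H
g3 = g1 XOR Q = H XOR L = H
g4 = g3 AND P = H AND L = L
g5 = g4 AND g2 = L AND H = L
g6 = g3 NOR g5 = H NOR L = L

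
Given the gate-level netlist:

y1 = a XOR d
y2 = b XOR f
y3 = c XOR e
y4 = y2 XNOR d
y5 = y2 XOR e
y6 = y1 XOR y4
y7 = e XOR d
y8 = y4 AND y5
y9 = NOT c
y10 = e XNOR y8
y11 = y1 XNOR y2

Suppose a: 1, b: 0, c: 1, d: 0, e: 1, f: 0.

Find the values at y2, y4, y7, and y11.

y2 = 0  y4 = 1  y7 = 1  y11 = 0

y1 = a XOR d = 1 XOR 0 = 1
y2 = b XOR f = 0 XOR 0 = 0
y4 = y2 XNOR d = 0 XNOR 0 = 1
y7 = e XOR d = 1 XOR 0 = 1
y11 = y1 XNOR y2 = 1 XNOR 0 = 0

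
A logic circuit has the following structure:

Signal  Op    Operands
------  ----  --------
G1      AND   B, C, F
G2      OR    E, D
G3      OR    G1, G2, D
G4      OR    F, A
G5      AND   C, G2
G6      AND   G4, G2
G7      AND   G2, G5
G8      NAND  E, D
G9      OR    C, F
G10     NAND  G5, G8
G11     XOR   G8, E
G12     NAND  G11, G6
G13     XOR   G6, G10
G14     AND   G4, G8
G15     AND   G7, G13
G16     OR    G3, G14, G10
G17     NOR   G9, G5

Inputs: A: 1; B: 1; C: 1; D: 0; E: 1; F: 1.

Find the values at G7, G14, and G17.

G2 = E OR D = 1 OR 0 = 1
G4 = F OR A = 1 OR 1 = 1
G5 = C AND G2 = 1 AND 1 = 1
G7 = G2 AND G5 = 1 AND 1 = 1
G8 = E NAND D = 1 NAND 0 = 1
G9 = C OR F = 1 OR 1 = 1
G14 = G4 AND G8 = 1 AND 1 = 1
G17 = G9 NOR G5 = 1 NOR 1 = 0

G7 = 1; G14 = 1; G17 = 0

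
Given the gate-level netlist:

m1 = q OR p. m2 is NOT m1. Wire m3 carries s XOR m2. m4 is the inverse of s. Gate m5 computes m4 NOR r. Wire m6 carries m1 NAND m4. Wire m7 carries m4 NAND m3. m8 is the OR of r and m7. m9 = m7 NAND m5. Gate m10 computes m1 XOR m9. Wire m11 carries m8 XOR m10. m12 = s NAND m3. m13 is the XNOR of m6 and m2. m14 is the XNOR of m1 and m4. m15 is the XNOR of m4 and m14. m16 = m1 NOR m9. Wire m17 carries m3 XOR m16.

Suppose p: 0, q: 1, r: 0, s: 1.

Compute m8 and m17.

m8 = 1, m17 = 1

m1 = q OR p = 1 OR 0 = 1
m2 = NOT m1 = NOT 1 = 0
m3 = s XOR m2 = 1 XOR 0 = 1
m4 = NOT s = NOT 1 = 0
m5 = m4 NOR r = 0 NOR 0 = 1
m7 = m4 NAND m3 = 0 NAND 1 = 1
m8 = r OR m7 = 0 OR 1 = 1
m9 = m7 NAND m5 = 1 NAND 1 = 0
m16 = m1 NOR m9 = 1 NOR 0 = 0
m17 = m3 XOR m16 = 1 XOR 0 = 1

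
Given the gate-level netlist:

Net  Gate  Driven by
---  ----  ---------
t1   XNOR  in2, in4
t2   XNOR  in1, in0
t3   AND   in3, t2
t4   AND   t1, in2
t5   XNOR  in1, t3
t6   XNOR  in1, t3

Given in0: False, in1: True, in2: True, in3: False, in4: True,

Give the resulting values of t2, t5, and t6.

t2 = False, t5 = False, t6 = False

t2 = in1 XNOR in0 = True XNOR False = False
t3 = in3 AND t2 = False AND False = False
t5 = in1 XNOR t3 = True XNOR False = False
t6 = in1 XNOR t3 = True XNOR False = False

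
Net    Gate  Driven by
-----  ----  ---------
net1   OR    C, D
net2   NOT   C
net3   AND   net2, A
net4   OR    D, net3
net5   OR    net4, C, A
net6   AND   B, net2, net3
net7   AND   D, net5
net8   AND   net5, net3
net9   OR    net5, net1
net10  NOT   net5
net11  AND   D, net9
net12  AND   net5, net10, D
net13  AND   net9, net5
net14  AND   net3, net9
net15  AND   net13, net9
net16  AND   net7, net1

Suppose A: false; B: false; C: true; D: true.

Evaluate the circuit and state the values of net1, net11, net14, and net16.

net1 = true; net11 = true; net14 = false; net16 = true

net1 = C OR D = true OR true = true
net2 = NOT C = NOT true = false
net3 = net2 AND A = false AND false = false
net4 = D OR net3 = true OR false = true
net5 = net4 OR C OR A = true OR true OR false = true
net7 = D AND net5 = true AND true = true
net9 = net5 OR net1 = true OR true = true
net11 = D AND net9 = true AND true = true
net14 = net3 AND net9 = false AND true = false
net16 = net7 AND net1 = true AND true = true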